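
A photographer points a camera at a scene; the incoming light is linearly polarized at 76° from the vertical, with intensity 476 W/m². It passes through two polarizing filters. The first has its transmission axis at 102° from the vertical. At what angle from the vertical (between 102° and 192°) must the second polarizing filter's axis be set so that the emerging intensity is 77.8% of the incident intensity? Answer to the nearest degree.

I₁ = I₀ cos²(102° − 76°) = I₀ cos²(26°) = 0.8078 I₀.
Need I₂/I₀ = 0.778, so cos²(θ − 102°) = 0.778 / 0.8078 = 0.9631.
θ − 102° = arccos(√0.9631) = 11.1°, giving θ ≈ 102 + 11.1 = 113.1°.

θ ≈ 113°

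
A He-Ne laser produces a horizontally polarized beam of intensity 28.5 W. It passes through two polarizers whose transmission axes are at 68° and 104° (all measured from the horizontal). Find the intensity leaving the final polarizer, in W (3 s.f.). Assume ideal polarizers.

I₁ = 28.5 W · cos²(68°) = 3.999 W.
I₂ = I₁ · cos²(36°) = 3.999 · 0.6545 = 2.618 W.

I ≈ 2.62 W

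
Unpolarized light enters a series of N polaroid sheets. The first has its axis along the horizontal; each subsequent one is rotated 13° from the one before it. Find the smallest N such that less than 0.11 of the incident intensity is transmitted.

N = 31

First polarizer halves the unpolarized light: factor 1/2.
Each further stage multiplies by cos²(13°) = 0.9494.
After N polarizers: T = 0.5·0.9494^(N−1). Require T < 0.11 ⇒ N−1 > ln(0.11/0.5)/ln(0.9494) = 29.16, so N−1 ≥ 30 and N = 31.
Check: N=31 gives T = 0.1053 < 0.11; N=30 gives T = 0.1109.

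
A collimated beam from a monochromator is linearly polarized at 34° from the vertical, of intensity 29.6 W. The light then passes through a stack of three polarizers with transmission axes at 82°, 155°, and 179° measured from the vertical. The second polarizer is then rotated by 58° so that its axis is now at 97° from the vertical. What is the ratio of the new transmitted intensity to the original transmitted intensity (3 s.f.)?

I_new/I_old ≈ 0.253

Before rotation:
I₁ = I₀ cos²(82° − 34°) = I₀ cos²(48°) = 0.4477 I₀.
I₂ = I₁ cos²(155° − 82°) = 0.4477 I₀ · cos²(73°) = 0.03827 I₀.
I₃ = I₂ cos²(179° − 155°) = 0.03827 I₀ · cos²(24°) = 0.03194 I₀.
After rotation:
I₁ = I₀ cos²(82° − 34°) = I₀ cos²(48°) = 0.4477 I₀.
I₂ = I₁ cos²(97° − 82°) = 0.4477 I₀ · cos²(15°) = 0.4177 I₀.
I₃ = I₂ cos²(179° − 97°) = 0.4177 I₀ · cos²(82°) = 0.008091 I₀.
Ratio = 0.008091 / 0.03194 = 0.2533.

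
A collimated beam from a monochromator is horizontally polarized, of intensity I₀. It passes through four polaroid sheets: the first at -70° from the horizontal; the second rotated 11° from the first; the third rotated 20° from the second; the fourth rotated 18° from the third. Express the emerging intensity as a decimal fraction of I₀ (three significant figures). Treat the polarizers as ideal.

≈ 0.0900 I₀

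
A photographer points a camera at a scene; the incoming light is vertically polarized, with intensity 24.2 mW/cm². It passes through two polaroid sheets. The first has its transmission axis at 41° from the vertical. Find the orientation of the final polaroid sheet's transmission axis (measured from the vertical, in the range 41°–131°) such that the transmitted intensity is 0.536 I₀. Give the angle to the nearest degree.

θ ≈ 55°

By Malus's law, I₁ = I₀ cos²(41° − 0°) = I₀ cos²(41°) = 0.5696 I₀.
Need I₂/I₀ = 0.536, so cos²(θ − 41°) = 0.536 / 0.5696 = 0.941.
θ − 41° = arccos(√0.941) = 14.1°, giving θ ≈ 41 + 14.1 = 55.1°.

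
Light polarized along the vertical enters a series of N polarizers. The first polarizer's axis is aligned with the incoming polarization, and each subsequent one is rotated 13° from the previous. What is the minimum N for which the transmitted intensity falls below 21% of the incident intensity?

N = 32

First polarizer is aligned with the polarization: full transmission.
Each further stage multiplies by cos²(13°) = 0.9494.
After N polarizers: T = 0.9494^(N−1). Require T < 0.21 ⇒ N−1 > ln(0.21)/ln(0.9494) = 30.05, so N−1 ≥ 31 and N = 32.
Check: N=32 gives T = 0.1999 < 0.21; N=31 gives T = 0.2106.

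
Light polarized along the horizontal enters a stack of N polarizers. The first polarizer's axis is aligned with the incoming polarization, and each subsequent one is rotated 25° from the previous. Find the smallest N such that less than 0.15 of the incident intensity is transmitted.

First polarizer is aligned with the polarization: full transmission.
Each further stage multiplies by cos²(25°) = 0.8214.
After N polarizers: T = 0.8214^(N−1). Require T < 0.15 ⇒ N−1 > ln(0.15)/ln(0.8214) = 9.64, so N−1 ≥ 10 and N = 11.
Check: N=11 gives T = 0.1398 < 0.15; N=10 gives T = 0.1702.

N = 11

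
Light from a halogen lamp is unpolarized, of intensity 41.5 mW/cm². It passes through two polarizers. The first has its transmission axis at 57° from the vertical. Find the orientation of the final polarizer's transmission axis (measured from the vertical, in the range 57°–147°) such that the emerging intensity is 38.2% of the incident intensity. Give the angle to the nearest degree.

θ ≈ 86°

Unpolarized light through the first polarizer → I₁ = ½ I₀, now polarized at 57°.
Need I₂/I₀ = 0.382, so cos²(θ − 57°) = 0.382 / 0.5 = 0.764.
θ − 57° = arccos(√0.764) = 29.1°, giving θ ≈ 57 + 29.1 = 86.1°.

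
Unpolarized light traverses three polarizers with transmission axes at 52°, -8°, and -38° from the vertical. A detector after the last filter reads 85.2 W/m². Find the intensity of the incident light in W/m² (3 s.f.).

I₀ ≈ 909 W/m²

Unpolarized light through the first polarizer → I₁ = ½ I₀, now polarized at 52°.
I₂ = I₁ cos²(-8° − 52°) = 0.5 I₀ · cos²(60°) = 0.125 I₀.
I₃ = I₂ cos²(-38° + 8°) = 0.125 I₀ · cos²(30°) = 0.09375 I₀.
So 85.2 W/m² = 0.09375 I₀, giving I₀ = 85.2/0.09375 = 908.8 W/m².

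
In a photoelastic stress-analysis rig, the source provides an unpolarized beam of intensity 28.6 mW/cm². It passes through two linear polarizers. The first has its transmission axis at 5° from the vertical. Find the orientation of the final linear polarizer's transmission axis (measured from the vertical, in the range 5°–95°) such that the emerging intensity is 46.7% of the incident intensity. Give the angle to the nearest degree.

θ ≈ 20°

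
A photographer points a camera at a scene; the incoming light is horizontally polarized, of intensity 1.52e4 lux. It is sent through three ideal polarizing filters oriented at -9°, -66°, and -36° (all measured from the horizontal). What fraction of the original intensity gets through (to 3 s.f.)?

I₁ = 1.52e4 lux · cos²(9°) = 1.483e+04 lux.
I₂ = I₁ · cos²(57°) = 1.483e+04 · 0.2966 = 4398 lux.
I₃ = I₂ · cos²(30°) = 4398 · 0.75 = 3299 lux.
Transmitted fraction = 0.217.

I/I₀ ≈ 0.217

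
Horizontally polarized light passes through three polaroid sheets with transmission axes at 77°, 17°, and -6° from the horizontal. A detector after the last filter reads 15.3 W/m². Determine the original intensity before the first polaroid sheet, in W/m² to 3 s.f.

I₀ ≈ 1430 W/m²

By Malus's law, I₁ = I₀ cos²(77° − 0°) = I₀ cos²(77°) = 0.0506 I₀.
I₂ = I₁ cos²(17° − 77°) = 0.0506 I₀ · cos²(60°) = 0.01265 I₀.
I₃ = I₂ cos²(-6° − 17°) = 0.01265 I₀ · cos²(23°) = 0.01072 I₀.
So 15.3 W/m² = 0.01072 I₀, giving I₀ = 15.3/0.01072 = 1427 W/m².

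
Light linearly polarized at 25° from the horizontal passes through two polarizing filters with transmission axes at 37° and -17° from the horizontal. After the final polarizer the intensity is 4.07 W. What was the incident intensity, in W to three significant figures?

I₀ ≈ 12.3 W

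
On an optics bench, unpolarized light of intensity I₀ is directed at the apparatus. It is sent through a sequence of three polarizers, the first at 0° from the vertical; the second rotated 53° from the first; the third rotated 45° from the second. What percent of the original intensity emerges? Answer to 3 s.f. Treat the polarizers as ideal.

Unpolarized light through the first polarizer → I₁ = ½ I₀, now polarized at 0°.
I₂ = I₁ cos²(53°) = 0.5 · 0.3622 I₀ = 0.1811 I₀.
I₃ = I₂ cos²(45°) = 0.1811 · 0.5 I₀ = 0.09055 I₀.
That is 9.055% of the incident intensity.

≈ 9.05%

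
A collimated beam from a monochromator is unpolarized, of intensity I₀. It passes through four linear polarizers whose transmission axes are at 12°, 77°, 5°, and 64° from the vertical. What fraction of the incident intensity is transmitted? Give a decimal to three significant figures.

Unpolarized light through the first polarizer → I₁ = ½ I₀, now polarized at 12°.
I₂ = I₁ cos²(77° − 12°) = 0.5 I₀ · cos²(65°) = 0.0893 I₀.
I₃ = I₂ cos²(5° − 77°) = 0.0893 I₀ · cos²(72°) = 0.008528 I₀.
I₄ = I₃ cos²(64° − 5°) = 0.008528 I₀ · cos²(59°) = 0.002262 I₀.
Transmitted fraction = 0.002262.

≈ 0.00226 I₀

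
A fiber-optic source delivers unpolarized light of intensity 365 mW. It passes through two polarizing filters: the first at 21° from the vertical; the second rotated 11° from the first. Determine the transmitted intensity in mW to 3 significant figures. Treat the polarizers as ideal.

I ≈ 176 mW

Unpolarized light through the first polarizer → I₁ = 365 mW/2 = 182.5 mW, polarized at 21°.
I₂ = I₁ · cos²(11°) = 182.5 · 0.9636 = 175.9 mW.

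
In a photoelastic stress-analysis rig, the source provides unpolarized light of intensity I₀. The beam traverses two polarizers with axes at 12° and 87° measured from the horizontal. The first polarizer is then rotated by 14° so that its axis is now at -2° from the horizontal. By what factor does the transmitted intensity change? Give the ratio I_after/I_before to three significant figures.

I_new/I_old ≈ 0.00455

Before rotation:
Unpolarized light through the first polarizer → I₁ = ½ I₀, now polarized at 12°.
I₂ = I₁ cos²(87° − 12°) = 0.5 I₀ · cos²(75°) = 0.03349 I₀.
After rotation:
Unpolarized light through the first polarizer → I₁ = ½ I₀, now polarized at -2°.
I₂ = I₁ cos²(87° + 2°) = 0.5 I₀ · cos²(89°) = 0.0001523 I₀.
Ratio = 0.0001523 / 0.03349 = 0.004547.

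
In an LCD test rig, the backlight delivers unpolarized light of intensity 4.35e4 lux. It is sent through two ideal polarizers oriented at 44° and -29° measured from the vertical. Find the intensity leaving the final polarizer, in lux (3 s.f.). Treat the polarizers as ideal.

I ≈ 1860 lux

Unpolarized light through the first polarizer → I₁ = 4.35e4 lux/2 = 2.175e+04 lux, polarized at 44°.
I₂ = I₁ · cos²(73°) = 2.175e+04 · 0.08548 = 1859 lux.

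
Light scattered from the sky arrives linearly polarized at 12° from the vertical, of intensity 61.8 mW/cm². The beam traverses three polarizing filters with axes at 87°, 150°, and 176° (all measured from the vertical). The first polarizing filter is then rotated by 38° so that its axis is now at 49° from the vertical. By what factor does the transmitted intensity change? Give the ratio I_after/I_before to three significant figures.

Before rotation:
I₁ = I₀ cos²(87° − 12°) = I₀ cos²(75°) = 0.06699 I₀.
I₂ = I₁ cos²(150° − 87°) = 0.06699 I₀ · cos²(63°) = 0.01381 I₀.
I₃ = I₂ cos²(176° − 150°) = 0.01381 I₀ · cos²(26°) = 0.01115 I₀.
After rotation:
I₁ = I₀ cos²(49° − 12°) = I₀ cos²(37°) = 0.6378 I₀.
Angle between axes 1 and 2: 79°. I₂ = 0.6378 I₀ · cos²(79°) = 0.02322 I₀.
I₃ = I₂ cos²(176° − 150°) = 0.02322 I₀ · cos²(26°) = 0.01876 I₀.
Ratio = 0.01876 / 0.01115 = 1.682.

I_new/I_old ≈ 1.68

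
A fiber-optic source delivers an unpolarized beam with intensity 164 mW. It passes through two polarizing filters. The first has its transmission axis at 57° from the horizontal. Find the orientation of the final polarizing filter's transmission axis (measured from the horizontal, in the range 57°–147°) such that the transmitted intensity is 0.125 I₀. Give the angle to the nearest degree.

θ ≈ 117°

Unpolarized light through the first polarizer → I₁ = ½ I₀, now polarized at 57°.
Need I₂/I₀ = 0.125, so cos²(θ − 57°) = 0.125 / 0.5 = 0.25.
θ − 57° = arccos(√0.25) = 60.0°, giving θ ≈ 57 + 60.0 = 117.0°.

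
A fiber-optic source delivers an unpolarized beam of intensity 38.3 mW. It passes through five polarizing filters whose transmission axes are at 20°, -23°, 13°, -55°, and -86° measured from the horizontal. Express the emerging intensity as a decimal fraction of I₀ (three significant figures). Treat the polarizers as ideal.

I/I₀ ≈ 0.0180

Unpolarized light through the first polarizer → I₁ = 38.3 mW/2 = 19.15 mW, polarized at 20°.
I₂ = I₁ · cos²(43°) = 19.15 · 0.5349 = 10.24 mW.
I₃ = I₂ · cos²(36°) = 10.24 · 0.6545 = 6.704 mW.
I₄ = I₃ · cos²(68°) = 6.704 · 0.1403 = 0.9408 mW.
I₅ = I₄ · cos²(31°) = 0.9408 · 0.7347 = 0.6912 mW.
Transmitted fraction = 0.01805.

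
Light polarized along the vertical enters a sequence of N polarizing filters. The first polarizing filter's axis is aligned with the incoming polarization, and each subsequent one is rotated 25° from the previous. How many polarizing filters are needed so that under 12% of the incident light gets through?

N = 12

First polarizer is aligned with the polarization: full transmission.
Each further stage multiplies by cos²(25°) = 0.8214.
After N polarizers: T = 0.8214^(N−1). Require T < 0.12 ⇒ N−1 > ln(0.12)/ln(0.8214) = 10.78, so N−1 ≥ 11 and N = 12.
Check: N=12 gives T = 0.1148 < 0.12; N=11 gives T = 0.1398.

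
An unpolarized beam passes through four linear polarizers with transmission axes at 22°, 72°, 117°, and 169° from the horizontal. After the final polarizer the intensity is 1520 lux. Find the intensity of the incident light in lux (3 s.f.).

I₀ ≈ 3.88e4 lux

Unpolarized light through the first polarizer → I₁ = ½ I₀, now polarized at 22°.
I₂ = I₁ cos²(72° − 22°) = 0.5 I₀ · cos²(50°) = 0.2066 I₀.
I₃ = I₂ cos²(117° − 72°) = 0.2066 I₀ · cos²(45°) = 0.1033 I₀.
I₄ = I₃ cos²(169° − 117°) = 0.1033 I₀ · cos²(52°) = 0.03915 I₀.
So 1520 lux = 0.03915 I₀, giving I₀ = 1520/0.03915 = 3.882e+04 lux.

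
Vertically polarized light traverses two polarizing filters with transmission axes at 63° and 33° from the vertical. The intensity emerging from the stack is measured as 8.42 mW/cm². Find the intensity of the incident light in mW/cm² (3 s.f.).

I₁ = I₀ cos²(63° − 0°) = I₀ cos²(63°) = 0.2061 I₀.
I₂ = I₁ cos²(33° − 63°) = 0.2061 I₀ · cos²(30°) = 0.1546 I₀.
So 8.42 mW/cm² = 0.1546 I₀, giving I₀ = 8.42/0.1546 = 54.47 mW/cm².

I₀ ≈ 54.5 mW/cm²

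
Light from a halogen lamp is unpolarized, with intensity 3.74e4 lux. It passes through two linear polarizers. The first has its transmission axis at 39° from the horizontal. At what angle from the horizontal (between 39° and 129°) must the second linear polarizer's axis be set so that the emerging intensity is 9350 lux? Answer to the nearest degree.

Unpolarized light through the first polarizer → I₁ = ½ I₀, now polarized at 39°.
Target fraction: 9350 / 3.74e4 lux = 0.25 of I₀.
Need I₂/I₀ = 0.25, so cos²(θ − 39°) = 0.25 / 0.5 = 0.5.
θ − 39° = arccos(√0.5) = 45.0°, giving θ ≈ 39 + 45.0 = 84.0°.

θ ≈ 84°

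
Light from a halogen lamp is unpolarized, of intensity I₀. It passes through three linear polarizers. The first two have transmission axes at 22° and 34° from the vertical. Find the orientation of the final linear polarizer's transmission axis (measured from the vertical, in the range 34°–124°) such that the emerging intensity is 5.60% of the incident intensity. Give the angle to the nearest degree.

θ ≈ 104°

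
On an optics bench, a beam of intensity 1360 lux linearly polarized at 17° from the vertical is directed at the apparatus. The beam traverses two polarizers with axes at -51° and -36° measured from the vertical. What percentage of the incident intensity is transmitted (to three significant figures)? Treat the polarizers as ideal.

≈ 13.1%

I₁ = 1360 lux · cos²(68°) = 190.8 lux.
I₂ = I₁ · cos²(15°) = 190.8 · 0.933 = 178.1 lux.
That is 13.09% of the incident intensity.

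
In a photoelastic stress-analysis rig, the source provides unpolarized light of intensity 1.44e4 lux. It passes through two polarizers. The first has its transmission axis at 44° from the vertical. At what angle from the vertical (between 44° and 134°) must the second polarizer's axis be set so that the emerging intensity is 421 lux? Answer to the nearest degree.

Unpolarized light through the first polarizer → I₁ = ½ I₀, now polarized at 44°.
Target fraction: 421 / 1.44e4 lux = 0.02924 of I₀.
Need I₂/I₀ = 0.02924, so cos²(θ − 44°) = 0.02924 / 0.5 = 0.05847.
θ − 44° = arccos(√0.05847) = 76.0°, giving θ ≈ 44 + 76.0 = 120.0°.

θ ≈ 120°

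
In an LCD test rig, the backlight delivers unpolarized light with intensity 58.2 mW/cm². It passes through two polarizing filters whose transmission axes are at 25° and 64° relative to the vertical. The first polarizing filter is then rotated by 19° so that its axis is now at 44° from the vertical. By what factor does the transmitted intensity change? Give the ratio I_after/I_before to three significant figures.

Before rotation:
Unpolarized light through the first polarizer → I₁ = ½ I₀, now polarized at 25°.
I₂ = I₁ cos²(64° − 25°) = 0.5 I₀ · cos²(39°) = 0.302 I₀.
After rotation:
Unpolarized light through the first polarizer → I₁ = ½ I₀, now polarized at 44°.
I₂ = I₁ cos²(64° − 44°) = 0.5 I₀ · cos²(20°) = 0.4415 I₀.
Ratio = 0.4415 / 0.302 = 1.462.

I_new/I_old ≈ 1.46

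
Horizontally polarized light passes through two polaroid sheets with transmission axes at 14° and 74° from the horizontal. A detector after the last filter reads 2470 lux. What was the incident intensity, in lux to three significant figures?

I₁ = I₀ cos²(14° − 0°) = I₀ cos²(14°) = 0.9415 I₀.
I₂ = I₁ cos²(74° − 14°) = 0.9415 I₀ · cos²(60°) = 0.2354 I₀.
So 2470 lux = 0.2354 I₀, giving I₀ = 2470/0.2354 = 1.049e+04 lux.

I₀ ≈ 1.05e4 lux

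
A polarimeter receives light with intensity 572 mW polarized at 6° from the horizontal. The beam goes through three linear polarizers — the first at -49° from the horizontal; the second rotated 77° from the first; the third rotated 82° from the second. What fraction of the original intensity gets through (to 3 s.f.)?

By Malus's law, I₁ = 572 mW · cos²(55°) = 188.2 mW.
I₂ = I₁ · cos²(77°) = 188.2 · 0.0506 = 9.523 mW.
I₃ = I₂ · cos²(82°) = 9.523 · 0.01937 = 0.1844 mW.
Transmitted fraction = 0.0003225.

I/I₀ ≈ 0.000322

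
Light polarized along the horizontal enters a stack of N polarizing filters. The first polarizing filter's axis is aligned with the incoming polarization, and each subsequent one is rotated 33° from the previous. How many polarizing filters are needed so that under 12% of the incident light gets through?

First polarizer is aligned with the polarization: full transmission.
Each further stage multiplies by cos²(33°) = 0.7034.
After N polarizers: T = 0.7034^(N−1). Require T < 0.12 ⇒ N−1 > ln(0.12)/ln(0.7034) = 6.03, so N−1 ≥ 7 and N = 8.
Check: N=8 gives T = 0.08517 < 0.12; N=7 gives T = 0.1211.

N = 8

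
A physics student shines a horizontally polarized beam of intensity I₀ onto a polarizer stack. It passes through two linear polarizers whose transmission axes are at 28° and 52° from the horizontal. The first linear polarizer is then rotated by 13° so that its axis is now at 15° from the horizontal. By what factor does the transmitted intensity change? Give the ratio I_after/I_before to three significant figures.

I_new/I_old ≈ 0.915

Before rotation:
I₁ = I₀ cos²(28° − 0°) = I₀ cos²(28°) = 0.7796 I₀.
I₂ = I₁ cos²(52° − 28°) = 0.7796 I₀ · cos²(24°) = 0.6506 I₀.
After rotation:
I₁ = I₀ cos²(15° − 0°) = I₀ cos²(15°) = 0.933 I₀.
I₂ = I₁ cos²(52° − 15°) = 0.933 I₀ · cos²(37°) = 0.5951 I₀.
Ratio = 0.5951 / 0.6506 = 0.9146.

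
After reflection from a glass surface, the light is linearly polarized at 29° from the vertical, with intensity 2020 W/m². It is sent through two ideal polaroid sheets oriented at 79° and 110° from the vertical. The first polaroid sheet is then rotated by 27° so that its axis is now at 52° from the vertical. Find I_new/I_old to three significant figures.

I_new/I_old ≈ 0.784

Before rotation:
I₁ = I₀ cos²(79° − 29°) = I₀ cos²(50°) = 0.4132 I₀.
I₂ = I₁ cos²(110° − 79°) = 0.4132 I₀ · cos²(31°) = 0.3036 I₀.
After rotation:
I₁ = I₀ cos²(52° − 29°) = I₀ cos²(23°) = 0.8473 I₀.
I₂ = I₁ cos²(110° − 52°) = 0.8473 I₀ · cos²(58°) = 0.2379 I₀.
Ratio = 0.2379 / 0.3036 = 0.7838.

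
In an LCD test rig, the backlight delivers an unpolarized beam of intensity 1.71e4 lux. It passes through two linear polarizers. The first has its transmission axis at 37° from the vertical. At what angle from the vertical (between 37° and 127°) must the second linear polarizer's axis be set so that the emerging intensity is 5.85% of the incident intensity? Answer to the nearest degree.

Unpolarized light through the first polarizer → I₁ = ½ I₀, now polarized at 37°.
Need I₂/I₀ = 0.0585, so cos²(θ − 37°) = 0.0585 / 0.5 = 0.117.
θ − 37° = arccos(√0.117) = 70.0°, giving θ ≈ 37 + 70.0 = 107.0°.

θ ≈ 107°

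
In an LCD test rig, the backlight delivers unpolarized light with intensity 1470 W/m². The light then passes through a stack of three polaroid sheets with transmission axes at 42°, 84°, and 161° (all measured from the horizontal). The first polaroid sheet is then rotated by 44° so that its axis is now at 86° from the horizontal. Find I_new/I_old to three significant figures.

I_new/I_old ≈ 1.81

Before rotation:
Unpolarized light through the first polarizer → I₁ = ½ I₀, now polarized at 42°.
I₂ = I₁ cos²(84° − 42°) = 0.5 I₀ · cos²(42°) = 0.2761 I₀.
I₃ = I₂ cos²(161° − 84°) = 0.2761 I₀ · cos²(77°) = 0.01397 I₀.
After rotation:
Unpolarized light through the first polarizer → I₁ = ½ I₀, now polarized at 86°.
I₂ = I₁ cos²(84° − 86°) = 0.5 I₀ · cos²(2°) = 0.4994 I₀.
I₃ = I₂ cos²(161° − 84°) = 0.4994 I₀ · cos²(77°) = 0.02527 I₀.
Ratio = 0.02527 / 0.01397 = 1.809.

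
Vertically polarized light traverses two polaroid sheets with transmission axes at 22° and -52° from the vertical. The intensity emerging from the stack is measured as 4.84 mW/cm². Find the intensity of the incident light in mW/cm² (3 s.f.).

I₁ = I₀ cos²(22° − 0°) = I₀ cos²(22°) = 0.8597 I₀.
I₂ = I₁ cos²(-52° − 22°) = 0.8597 I₀ · cos²(74°) = 0.06531 I₀.
So 4.84 mW/cm² = 0.06531 I₀, giving I₀ = 4.84/0.06531 = 74.1 mW/cm².

I₀ ≈ 74.1 mW/cm²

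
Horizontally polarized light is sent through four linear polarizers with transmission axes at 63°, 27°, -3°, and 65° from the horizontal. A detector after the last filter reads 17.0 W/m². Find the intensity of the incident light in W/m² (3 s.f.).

I₀ ≈ 1200 W/m²

I₁ = I₀ cos²(63° − 0°) = I₀ cos²(63°) = 0.2061 I₀.
I₂ = I₁ cos²(27° − 63°) = 0.2061 I₀ · cos²(36°) = 0.1349 I₀.
I₃ = I₂ cos²(-3° − 27°) = 0.1349 I₀ · cos²(30°) = 0.1012 I₀.
I₄ = I₃ cos²(65° + 3°) = 0.1012 I₀ · cos²(68°) = 0.0142 I₀.
So 17.0 W/m² = 0.0142 I₀, giving I₀ = 17.0/0.0142 = 1197 W/m².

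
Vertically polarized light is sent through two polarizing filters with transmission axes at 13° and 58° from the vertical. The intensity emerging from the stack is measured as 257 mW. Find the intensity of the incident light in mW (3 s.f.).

I₀ ≈ 541 mW

By Malus's law, I₁ = I₀ cos²(13° − 0°) = I₀ cos²(13°) = 0.9494 I₀.
I₂ = I₁ cos²(58° − 13°) = 0.9494 I₀ · cos²(45°) = 0.4747 I₀.
So 257 mW = 0.4747 I₀, giving I₀ = 257/0.4747 = 541.4 mW.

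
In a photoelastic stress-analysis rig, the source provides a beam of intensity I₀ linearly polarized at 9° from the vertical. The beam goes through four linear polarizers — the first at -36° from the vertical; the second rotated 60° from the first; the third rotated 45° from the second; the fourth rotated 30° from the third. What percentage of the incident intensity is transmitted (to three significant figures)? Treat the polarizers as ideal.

By Malus's law, I₁ = I₀ cos²(-36° − 9°) = I₀ cos²(45°) = 0.5 I₀.
I₂ = I₁ cos²(60°) = 0.5 · 0.25 I₀ = 0.125 I₀.
I₃ = I₂ cos²(45°) = 0.125 · 0.5 I₀ = 0.0625 I₀.
I₄ = I₃ cos²(30°) = 0.0625 · 0.75 I₀ = 0.04688 I₀.
That is 4.688% of the incident intensity.

≈ 4.69%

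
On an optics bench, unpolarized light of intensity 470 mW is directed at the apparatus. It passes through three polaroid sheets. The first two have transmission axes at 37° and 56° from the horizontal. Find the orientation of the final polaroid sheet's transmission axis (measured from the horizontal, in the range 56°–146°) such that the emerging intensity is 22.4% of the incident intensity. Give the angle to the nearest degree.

θ ≈ 101°

Unpolarized light through the first polarizer → I₁ = ½ I₀, now polarized at 37°.
I₂ = I₁ cos²(56° − 37°) = 0.5 I₀ · cos²(19°) = 0.447 I₀.
Need I₃/I₀ = 0.224, so cos²(θ − 56°) = 0.224 / 0.447 = 0.5011.
θ − 56° = arccos(√0.5011) = 44.9°, giving θ ≈ 56 + 44.9 = 100.9°.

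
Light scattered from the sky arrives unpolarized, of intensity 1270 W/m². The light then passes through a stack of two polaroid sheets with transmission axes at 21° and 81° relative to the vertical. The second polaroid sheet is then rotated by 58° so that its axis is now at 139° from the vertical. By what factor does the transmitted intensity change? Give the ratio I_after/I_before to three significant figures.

I_new/I_old ≈ 0.882

Before rotation:
Unpolarized light through the first polarizer → I₁ = ½ I₀, now polarized at 21°.
I₂ = I₁ cos²(81° − 21°) = 0.5 I₀ · cos²(60°) = 0.125 I₀.
After rotation:
Unpolarized light through the first polarizer → I₁ = ½ I₀, now polarized at 21°.
Angle between axes 1 and 2: 62°. I₂ = 0.5 I₀ · cos²(62°) = 0.1102 I₀.
Ratio = 0.1102 / 0.125 = 0.8816.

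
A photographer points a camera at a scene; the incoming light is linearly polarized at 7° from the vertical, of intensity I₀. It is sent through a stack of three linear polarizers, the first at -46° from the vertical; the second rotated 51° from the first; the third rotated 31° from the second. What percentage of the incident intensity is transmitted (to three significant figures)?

≈ 10.5%

I₁ = I₀ cos²(-46° − 7°) = I₀ cos²(53°) = 0.3622 I₀.
I₂ = I₁ cos²(51°) = 0.3622 · 0.396 I₀ = 0.1434 I₀.
I₃ = I₂ cos²(31°) = 0.1434 · 0.7347 I₀ = 0.1054 I₀.
That is 10.54% of the incident intensity.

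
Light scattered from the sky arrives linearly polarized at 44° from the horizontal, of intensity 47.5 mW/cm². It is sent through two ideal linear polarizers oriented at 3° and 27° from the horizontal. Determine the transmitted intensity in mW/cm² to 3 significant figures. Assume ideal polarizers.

By Malus's law, I₁ = 47.5 mW/cm² · cos²(41°) = 27.06 mW/cm².
I₂ = I₁ · cos²(24°) = 27.06 · 0.8346 = 22.58 mW/cm².

I ≈ 22.6 mW/cm²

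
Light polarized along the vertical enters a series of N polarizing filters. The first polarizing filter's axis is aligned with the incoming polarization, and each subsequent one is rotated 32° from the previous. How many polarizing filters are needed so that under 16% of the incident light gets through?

First polarizer is aligned with the polarization: full transmission.
Each further stage multiplies by cos²(32°) = 0.7192.
After N polarizers: T = 0.7192^(N−1). Require T < 0.16 ⇒ N−1 > ln(0.16)/ln(0.7192) = 5.56, so N−1 ≥ 6 and N = 7.
Check: N=7 gives T = 0.1384 < 0.16; N=6 gives T = 0.1924.

N = 7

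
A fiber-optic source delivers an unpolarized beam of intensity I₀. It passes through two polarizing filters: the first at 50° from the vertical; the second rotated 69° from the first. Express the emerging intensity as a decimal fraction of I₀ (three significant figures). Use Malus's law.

≈ 0.0642 I₀

Unpolarized light through the first polarizer → I₁ = ½ I₀, now polarized at 50°.
I₂ = I₁ cos²(69°) = 0.5 · 0.1284 I₀ = 0.06421 I₀.
Transmitted fraction = 0.06421.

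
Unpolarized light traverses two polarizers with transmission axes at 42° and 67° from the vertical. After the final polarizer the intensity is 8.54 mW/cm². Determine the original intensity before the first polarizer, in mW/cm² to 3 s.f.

Unpolarized light through the first polarizer → I₁ = ½ I₀, now polarized at 42°.
I₂ = I₁ cos²(67° − 42°) = 0.5 I₀ · cos²(25°) = 0.4107 I₀.
So 8.54 mW/cm² = 0.4107 I₀, giving I₀ = 8.54/0.4107 = 20.79 mW/cm².

I₀ ≈ 20.8 mW/cm²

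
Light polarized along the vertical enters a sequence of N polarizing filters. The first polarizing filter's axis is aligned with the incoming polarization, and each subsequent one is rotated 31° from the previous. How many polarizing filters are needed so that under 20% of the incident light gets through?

N = 7

First polarizer is aligned with the polarization: full transmission.
Each further stage multiplies by cos²(31°) = 0.7347.
After N polarizers: T = 0.7347^(N−1). Require T < 0.20 ⇒ N−1 > ln(0.20)/ln(0.7347) = 5.22, so N−1 ≥ 6 and N = 7.
Check: N=7 gives T = 0.1573 < 0.20; N=6 gives T = 0.2141.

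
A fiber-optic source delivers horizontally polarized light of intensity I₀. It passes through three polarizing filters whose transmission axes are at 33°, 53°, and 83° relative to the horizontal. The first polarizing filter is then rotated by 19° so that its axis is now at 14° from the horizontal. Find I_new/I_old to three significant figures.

Before rotation:
By Malus's law, I₁ = I₀ cos²(33° − 0°) = I₀ cos²(33°) = 0.7034 I₀.
I₂ = I₁ cos²(53° − 33°) = 0.7034 I₀ · cos²(20°) = 0.6211 I₀.
I₃ = I₂ cos²(83° − 53°) = 0.6211 I₀ · cos²(30°) = 0.4658 I₀.
After rotation:
I₁ = I₀ cos²(14° − 0°) = I₀ cos²(14°) = 0.9415 I₀.
I₂ = I₁ cos²(53° − 14°) = 0.9415 I₀ · cos²(39°) = 0.5686 I₀.
I₃ = I₂ cos²(83° − 53°) = 0.5686 I₀ · cos²(30°) = 0.4265 I₀.
Ratio = 0.4265 / 0.4658 = 0.9155.

I_new/I_old ≈ 0.916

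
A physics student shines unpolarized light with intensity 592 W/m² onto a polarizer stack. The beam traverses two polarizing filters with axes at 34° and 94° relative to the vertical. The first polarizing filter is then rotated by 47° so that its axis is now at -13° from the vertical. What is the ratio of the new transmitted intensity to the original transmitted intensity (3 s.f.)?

I_new/I_old ≈ 0.342

Before rotation:
Unpolarized light through the first polarizer → I₁ = ½ I₀, now polarized at 34°.
I₂ = I₁ cos²(94° − 34°) = 0.5 I₀ · cos²(60°) = 0.125 I₀.
After rotation:
Unpolarized light through the first polarizer → I₁ = ½ I₀, now polarized at -13°.
Angle between axes 1 and 2: 73°. I₂ = 0.5 I₀ · cos²(73°) = 0.04274 I₀.
Ratio = 0.04274 / 0.125 = 0.3419.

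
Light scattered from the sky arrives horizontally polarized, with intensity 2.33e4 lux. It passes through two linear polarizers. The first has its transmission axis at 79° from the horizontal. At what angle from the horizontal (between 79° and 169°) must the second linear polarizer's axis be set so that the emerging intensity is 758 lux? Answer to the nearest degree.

θ ≈ 98°

I₁ = I₀ cos²(79° − 0°) = I₀ cos²(79°) = 0.03641 I₀.
Target fraction: 758 / 2.33e4 lux = 0.03253 of I₀.
Need I₂/I₀ = 0.03253, so cos²(θ − 79°) = 0.03253 / 0.03641 = 0.8935.
θ − 79° = arccos(√0.8935) = 19.0°, giving θ ≈ 79 + 19.0 = 98.0°.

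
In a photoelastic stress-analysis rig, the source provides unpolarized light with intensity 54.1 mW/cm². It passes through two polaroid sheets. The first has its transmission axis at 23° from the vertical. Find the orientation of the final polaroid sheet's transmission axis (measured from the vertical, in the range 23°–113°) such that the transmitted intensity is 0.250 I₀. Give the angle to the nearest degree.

Unpolarized light through the first polarizer → I₁ = ½ I₀, now polarized at 23°.
Need I₂/I₀ = 0.25, so cos²(θ − 23°) = 0.25 / 0.5 = 0.5.
θ − 23° = arccos(√0.5) = 45.0°, giving θ ≈ 23 + 45.0 = 68.0°.

θ ≈ 68°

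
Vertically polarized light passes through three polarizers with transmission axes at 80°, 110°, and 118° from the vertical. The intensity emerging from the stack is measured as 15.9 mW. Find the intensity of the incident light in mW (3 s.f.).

I₀ ≈ 717 mW

I₁ = I₀ cos²(80° − 0°) = I₀ cos²(80°) = 0.03015 I₀.
I₂ = I₁ cos²(110° − 80°) = 0.03015 I₀ · cos²(30°) = 0.02262 I₀.
I₃ = I₂ cos²(118° − 110°) = 0.02262 I₀ · cos²(8°) = 0.02218 I₀.
So 15.9 mW = 0.02218 I₀, giving I₀ = 15.9/0.02218 = 717 mW.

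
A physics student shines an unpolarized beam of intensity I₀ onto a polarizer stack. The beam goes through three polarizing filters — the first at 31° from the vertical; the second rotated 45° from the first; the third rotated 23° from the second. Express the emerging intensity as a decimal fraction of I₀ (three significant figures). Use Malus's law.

Unpolarized light through the first polarizer → I₁ = ½ I₀, now polarized at 31°.
I₂ = I₁ cos²(45°) = 0.5 · 0.5 I₀ = 0.25 I₀.
I₃ = I₂ cos²(23°) = 0.25 · 0.8473 I₀ = 0.2118 I₀.
Transmitted fraction = 0.2118.

≈ 0.212 I₀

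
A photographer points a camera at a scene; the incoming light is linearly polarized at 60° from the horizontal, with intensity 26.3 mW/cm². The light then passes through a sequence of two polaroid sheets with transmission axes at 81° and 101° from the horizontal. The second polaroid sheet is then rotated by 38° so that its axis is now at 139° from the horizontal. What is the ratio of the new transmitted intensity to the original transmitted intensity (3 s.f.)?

Before rotation:
I₁ = I₀ cos²(81° − 60°) = I₀ cos²(21°) = 0.8716 I₀.
I₂ = I₁ cos²(101° − 81°) = 0.8716 I₀ · cos²(20°) = 0.7696 I₀.
After rotation:
I₁ = I₀ cos²(81° − 60°) = I₀ cos²(21°) = 0.8716 I₀.
I₂ = I₁ cos²(139° − 81°) = 0.8716 I₀ · cos²(58°) = 0.2448 I₀.
Ratio = 0.2448 / 0.7696 = 0.318.

I_new/I_old ≈ 0.318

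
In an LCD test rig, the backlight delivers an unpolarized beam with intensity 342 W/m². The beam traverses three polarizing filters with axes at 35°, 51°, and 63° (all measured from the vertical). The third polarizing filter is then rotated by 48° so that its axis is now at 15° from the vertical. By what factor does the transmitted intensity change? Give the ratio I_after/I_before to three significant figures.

Before rotation:
Unpolarized light through the first polarizer → I₁ = ½ I₀, now polarized at 35°.
I₂ = I₁ cos²(51° − 35°) = 0.5 I₀ · cos²(16°) = 0.462 I₀.
I₃ = I₂ cos²(63° − 51°) = 0.462 I₀ · cos²(12°) = 0.442 I₀.
After rotation:
Unpolarized light through the first polarizer → I₁ = ½ I₀, now polarized at 35°.
I₂ = I₁ cos²(51° − 35°) = 0.5 I₀ · cos²(16°) = 0.462 I₀.
I₃ = I₂ cos²(15° − 51°) = 0.462 I₀ · cos²(36°) = 0.3024 I₀.
Ratio = 0.3024 / 0.442 = 0.6841.

I_new/I_old ≈ 0.684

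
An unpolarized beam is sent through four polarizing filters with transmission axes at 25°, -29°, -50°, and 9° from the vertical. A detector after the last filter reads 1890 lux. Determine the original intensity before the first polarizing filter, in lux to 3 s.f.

Unpolarized light through the first polarizer → I₁ = ½ I₀, now polarized at 25°.
I₂ = I₁ cos²(-29° − 25°) = 0.5 I₀ · cos²(54°) = 0.1727 I₀.
I₃ = I₂ cos²(-50° + 29°) = 0.1727 I₀ · cos²(21°) = 0.1506 I₀.
I₄ = I₃ cos²(9° + 50°) = 0.1506 I₀ · cos²(59°) = 0.03994 I₀.
So 1890 lux = 0.03994 I₀, giving I₀ = 1890/0.03994 = 4.732e+04 lux.

I₀ ≈ 4.73e4 lux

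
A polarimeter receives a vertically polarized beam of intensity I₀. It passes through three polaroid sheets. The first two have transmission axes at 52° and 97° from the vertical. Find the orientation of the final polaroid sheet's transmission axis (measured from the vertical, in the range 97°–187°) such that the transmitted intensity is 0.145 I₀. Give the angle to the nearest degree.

θ ≈ 126°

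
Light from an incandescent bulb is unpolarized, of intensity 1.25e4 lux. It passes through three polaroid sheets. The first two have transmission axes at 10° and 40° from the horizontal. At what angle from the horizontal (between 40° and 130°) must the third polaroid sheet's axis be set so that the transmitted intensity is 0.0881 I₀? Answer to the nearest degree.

θ ≈ 101°

Unpolarized light through the first polarizer → I₁ = ½ I₀, now polarized at 10°.
I₂ = I₁ cos²(40° − 10°) = 0.5 I₀ · cos²(30°) = 0.375 I₀.
Need I₃/I₀ = 0.0881, so cos²(θ − 40°) = 0.0881 / 0.375 = 0.2349.
θ − 40° = arccos(√0.2349) = 61.0°, giving θ ≈ 40 + 61.0 = 101.0°.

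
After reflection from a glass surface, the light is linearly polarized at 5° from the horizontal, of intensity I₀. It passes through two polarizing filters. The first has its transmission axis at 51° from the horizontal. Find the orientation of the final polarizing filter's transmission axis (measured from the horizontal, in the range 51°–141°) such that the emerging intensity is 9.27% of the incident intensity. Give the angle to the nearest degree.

I₁ = I₀ cos²(51° − 5°) = I₀ cos²(46°) = 0.4826 I₀.
Need I₂/I₀ = 0.0927, so cos²(θ − 51°) = 0.0927 / 0.4826 = 0.1921.
θ − 51° = arccos(√0.1921) = 64.0°, giving θ ≈ 51 + 64.0 = 115.0°.

θ ≈ 115°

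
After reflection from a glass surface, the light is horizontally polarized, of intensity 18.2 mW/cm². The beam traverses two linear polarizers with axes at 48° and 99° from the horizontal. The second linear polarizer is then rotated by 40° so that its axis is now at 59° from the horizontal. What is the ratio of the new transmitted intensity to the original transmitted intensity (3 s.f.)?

Before rotation:
I₁ = I₀ cos²(48° − 0°) = I₀ cos²(48°) = 0.4477 I₀.
I₂ = I₁ cos²(99° − 48°) = 0.4477 I₀ · cos²(51°) = 0.1773 I₀.
After rotation:
I₁ = I₀ cos²(48° − 0°) = I₀ cos²(48°) = 0.4477 I₀.
I₂ = I₁ cos²(59° − 48°) = 0.4477 I₀ · cos²(11°) = 0.4314 I₀.
Ratio = 0.4314 / 0.1773 = 2.433.

I_new/I_old ≈ 2.43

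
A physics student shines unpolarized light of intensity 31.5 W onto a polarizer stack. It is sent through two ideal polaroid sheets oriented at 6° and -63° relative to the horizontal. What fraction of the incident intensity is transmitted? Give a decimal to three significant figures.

I/I₀ ≈ 0.0642

Unpolarized light through the first polarizer → I₁ = 31.5 W/2 = 15.75 W, polarized at 6°.
I₂ = I₁ · cos²(69°) = 15.75 · 0.1284 = 2.023 W.
Transmitted fraction = 0.06421.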